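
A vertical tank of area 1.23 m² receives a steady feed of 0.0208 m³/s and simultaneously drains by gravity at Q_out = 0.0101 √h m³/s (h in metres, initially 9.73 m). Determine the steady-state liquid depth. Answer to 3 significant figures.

Volume balance on the tank: A dh/dt = Q_in − 0.0101 √h. At steady state dh/dt = 0:
Q_in = 0.0101 √h_ss ⇒ √h_ss = 0.0208/0.0101 = 2.0594.
h_ss = 2.0594² = 4.2412 m. (Since h₀ = 9.73 m > h_ss, the level will fall toward this value.)

4.24 m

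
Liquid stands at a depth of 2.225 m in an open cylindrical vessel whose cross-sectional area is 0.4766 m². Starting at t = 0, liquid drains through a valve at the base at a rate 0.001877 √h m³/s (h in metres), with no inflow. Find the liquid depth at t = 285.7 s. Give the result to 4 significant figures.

Unsteady balance on liquid volume: A dh/dt = −0.001877 √h.
Separate and integrate: 2(√h − √h₀) = −(0.001877/A) t.
√h = √2.225 − 0.001877·285.7/(2·0.4766) = 1.49164 − 0.562588 = 0.929055.
h = 0.929055² = 0.863144 m.

0.8631 m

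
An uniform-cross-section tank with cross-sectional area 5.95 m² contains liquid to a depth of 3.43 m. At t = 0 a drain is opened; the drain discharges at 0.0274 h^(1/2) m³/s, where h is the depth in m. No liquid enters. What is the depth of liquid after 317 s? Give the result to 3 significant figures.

1.26 m

With no inflow, A dh/dt = −0.0274 √h.
Separate and integrate: 2(√h − √h₀) = −(0.0274/A) t.
√h = √3.43 − 0.0274·317/(2·5.95) = 1.8520 − 0.72990 = 1.1221.
h = 1.1221² = 1.2592 m.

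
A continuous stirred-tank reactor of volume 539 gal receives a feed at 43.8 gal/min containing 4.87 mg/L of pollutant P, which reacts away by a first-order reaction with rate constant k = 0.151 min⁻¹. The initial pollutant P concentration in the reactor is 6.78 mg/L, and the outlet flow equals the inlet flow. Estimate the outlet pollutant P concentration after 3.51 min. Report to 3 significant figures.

V dC/dt = Q(C_in − C) − k V C.
dC/dt = (Q/V) C_in − (Q/V + k) C; effective rate a = Q/V + k = 0.081262 + 0.151 = 0.23226 min⁻¹.
C_ss = Q C_in/(Q + kV) = 1.7039 mg/L; C(t) = C_ss + (C₀ − C_ss) e^(−a t).
C(3.51) = 1.7039 + (5.0761)·e^(−0.23226·3.51) = 1.7039 + (5.0761)·0.44253 = 3.9502 mg/L.

3.95 mg/L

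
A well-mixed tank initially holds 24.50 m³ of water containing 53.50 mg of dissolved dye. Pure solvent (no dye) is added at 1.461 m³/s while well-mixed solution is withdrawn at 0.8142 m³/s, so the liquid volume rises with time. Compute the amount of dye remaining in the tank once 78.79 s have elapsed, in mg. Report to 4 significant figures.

Let m(t) be the amount of dye. Volume: V(t) = V₀ + (Q_in − Q_out) t = 24.50 + 0.646800 t; V(78.79) = 75.4614 m³.
Species balance (pure solvent in): dm/dt = −Q_out · m/V(t).
dm/m = −Q_out dt/(V₀ + 0.646800 t); integrating gives ln(m/m₀) = −(Q_out/(Q_in−Q_out)) ln(V/V₀).
m = m₀ (V₀/V)^(Q_out/(Q_in−Q_out)) = 53.50 × (24.50/75.4614)^(1.25881) = 12.9823 mg.

12.98 mg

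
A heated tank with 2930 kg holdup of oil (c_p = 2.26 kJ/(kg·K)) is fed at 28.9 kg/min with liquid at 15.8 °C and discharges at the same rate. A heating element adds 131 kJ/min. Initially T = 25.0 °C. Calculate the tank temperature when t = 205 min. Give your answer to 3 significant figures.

Heat balance on the well-mixed liquid: M c_p dT/dt = ṁ c_p (T_in − T) + 131.
Rearrange: dT/dt = (T_ss − T)/τ with τ = M/ṁ = 101.38 min and T_ss = T_in + Q̇/(ṁ c_p) = 17.806 °C.
T approaches T_ss exponentially: T(t) = T_ss + (T₀ − T_ss) e^(−t/τ).
T(205) = 17.806 + (7.1943)·e^(−205/101.38) = 17.806 + (7.1943)·0.13239 = 18.758 °C.

18.8 °C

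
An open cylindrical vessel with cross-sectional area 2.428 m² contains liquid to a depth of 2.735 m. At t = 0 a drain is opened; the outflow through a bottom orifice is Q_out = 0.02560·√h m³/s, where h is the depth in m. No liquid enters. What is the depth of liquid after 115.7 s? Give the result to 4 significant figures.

1.090 m

Mass balance (ρ constant): A dh/dt = −0.02560 √h.
This is separable: 2 d(√h)/dt = −0.02560/A, so √h = √h₀ − (0.02560/(2A)) t.
√h = √2.735 − 0.02560·115.7/(2·2.428) = 1.65378 − 0.609951 = 1.04383.
h = 1.04383² = 1.08959 m.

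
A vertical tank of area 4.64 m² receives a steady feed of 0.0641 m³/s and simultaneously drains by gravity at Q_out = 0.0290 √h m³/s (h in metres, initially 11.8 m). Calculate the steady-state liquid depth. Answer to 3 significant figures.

4.89 m

Level balance: A dh/dt = 0.0641 − 0.0290 √h. Setting dh/dt = 0:
Q_in = 0.0290 √h_ss ⇒ √h_ss = 0.0641/0.0290 = 2.2103.
h_ss = 2.2103² = 4.8856 m. (Since h₀ = 11.8 m > h_ss, the level will fall toward this value.)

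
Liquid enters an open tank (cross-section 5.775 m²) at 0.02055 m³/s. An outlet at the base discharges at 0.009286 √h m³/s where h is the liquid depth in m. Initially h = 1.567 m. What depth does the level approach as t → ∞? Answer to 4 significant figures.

4.897 m

Accumulation of liquid (constant cross-section A): A dh/dt = Q_in − 0.009286 √h. At steady state dh/dt = 0:
Q_in = 0.009286 √h_ss ⇒ √h_ss = 0.02055/0.009286 = 2.21301.
h_ss = 2.21301² = 4.89741 m. (Since h₀ = 1.567 m < h_ss, the level will rise toward this value.)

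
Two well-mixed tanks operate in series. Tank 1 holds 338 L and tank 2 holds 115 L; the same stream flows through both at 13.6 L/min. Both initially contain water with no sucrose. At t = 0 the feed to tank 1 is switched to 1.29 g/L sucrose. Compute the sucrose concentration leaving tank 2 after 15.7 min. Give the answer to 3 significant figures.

Species balance on tank i: dCᵢ/dt = (Cᵢ₋₁ − Cᵢ)/τᵢ with τᵢ = Vᵢ/Q.
τ₁ = 338/13.6 = 24.853 min; τ₂ = 115/13.6 = 8.4559 min.
Tank 1: C₁ = C_in(1 − e^(−t/τ₁)). Tank 2 (τ₁ ≠ τ₂): C₂ = C_in[1 − (τ₁ e^(−t/τ₁) − τ₂ e^(−t/τ₂))/(τ₁ − τ₂)].
At t = 15.7: e^(−t/τ₁) = 0.53168, e^(−t/τ₂) = 0.15619.
C₂ = 1.29·[1 − (24.853·0.53168 − 8.4559·0.15619)/(16.397)] = 1.29·0.27468 = 0.35434 g/L.

0.354 g/L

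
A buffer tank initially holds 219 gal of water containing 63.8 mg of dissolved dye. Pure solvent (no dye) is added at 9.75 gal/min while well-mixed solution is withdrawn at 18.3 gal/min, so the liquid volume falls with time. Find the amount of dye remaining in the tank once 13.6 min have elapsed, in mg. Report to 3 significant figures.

12.6 mg

Total volume: dV/dt = Q_in − Q_out = -8.5500 gal/min, so V(t) = 219 − 8.5500 t and V(13.6) = 102.72 gal.
No dye enters, so dm/dt = −Q_out · (m/V).
Separate: dm/m = −Q_out dt/V(t) ⇒ ln(m/m₀) = −(Q_out/(Q_in−Q_out)) ln(V/V₀).
m = m₀ (V₀/V)^(Q_out/(Q_in−Q_out)) = 63.8 × (219/102.72)^(-2.1404) = 12.621 mg.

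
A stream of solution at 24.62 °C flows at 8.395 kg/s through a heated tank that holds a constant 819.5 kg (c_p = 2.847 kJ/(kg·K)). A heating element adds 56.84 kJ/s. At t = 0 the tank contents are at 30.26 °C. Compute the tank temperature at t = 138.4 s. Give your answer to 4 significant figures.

Heat balance on the well-mixed liquid: M c_p dT/dt = ṁ c_p (T_in − T) + 56.84.
Rearrange: dT/dt = (T_ss − T)/τ with τ = M/ṁ = 97.6176 s and T_ss = T_in + Q̇/(ṁ c_p) = 26.9982 °C.
Solution: T(t) = T_ss + (T₀ − T_ss) e^(−t/τ).
T(138.4) = 26.9982 + (3.26181)·e^(−138.4/97.6176) = 26.9982 + (3.26181)·0.242252 = 27.7884 °C.

27.79 °C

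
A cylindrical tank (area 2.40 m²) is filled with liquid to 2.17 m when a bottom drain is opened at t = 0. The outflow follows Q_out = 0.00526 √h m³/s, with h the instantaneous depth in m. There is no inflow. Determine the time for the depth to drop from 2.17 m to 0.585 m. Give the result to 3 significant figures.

646 s

Mass balance (ρ constant): A dh/dt = −0.00526 √h.
This is separable: 2 d(√h)/dt = −0.00526/A, so √h = √h₀ − (0.00526/(2A)) t.
t = 2A(√h₀ − √h)/0.00526 = 2·2.40·(√2.17 − √0.585)/0.00526
  = 4.8000 × (1.4731 − 0.76485) / 0.00526 = 646.30 s.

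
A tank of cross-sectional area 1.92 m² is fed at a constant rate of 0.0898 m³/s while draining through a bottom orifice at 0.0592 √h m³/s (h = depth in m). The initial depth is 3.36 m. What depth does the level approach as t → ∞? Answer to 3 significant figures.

A dh/dt = Q_in − 0.0592 √h. Steady state requires inflow = outflow:
Q_in = 0.0592 √h_ss ⇒ √h_ss = 0.0898/0.0592 = 1.5169.
h_ss = 1.5169² = 2.3010 m. (Since h₀ = 3.36 m > h_ss, the level will fall toward this value.)

2.30 m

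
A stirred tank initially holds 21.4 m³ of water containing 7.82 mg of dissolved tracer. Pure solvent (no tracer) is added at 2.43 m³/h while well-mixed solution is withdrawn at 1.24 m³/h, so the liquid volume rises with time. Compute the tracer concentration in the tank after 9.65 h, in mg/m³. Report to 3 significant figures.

Let m(t) be the amount of tracer. Volume: V(t) = V₀ + (Q_in − Q_out) t = 21.4 + 1.1900 t; V(9.65) = 32.883 m³.
Species balance (pure solvent in): dm/dt = −Q_out · m/V(t).
dm/m = −Q_out dt/(V₀ + 1.1900 t); integrating gives ln(m/m₀) = −(Q_out/(Q_in−Q_out)) ln(V/V₀).
m = m₀ (V₀/V)^(Q_out/(Q_in−Q_out)) = 7.82 × (21.4/32.883)^(1.0420) = 4.9981 mg.
C = m/V = 4.9981/32.883 = 0.15199 mg/m³.

0.152 mg/m³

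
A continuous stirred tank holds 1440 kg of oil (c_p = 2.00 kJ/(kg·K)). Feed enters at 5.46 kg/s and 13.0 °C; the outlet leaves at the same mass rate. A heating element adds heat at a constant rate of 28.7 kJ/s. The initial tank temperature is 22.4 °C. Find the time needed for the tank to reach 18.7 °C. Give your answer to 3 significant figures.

M c_p dT/dt = ṁ c_p (T_in − T) + Q̇.
τ = M/ṁ = 263.74 s; T_ss = T_in + Q̇/(ṁ c_p) = 15.628 °C.
T(t) = T_ss + (T₀ − T_ss) e^(−t/τ). Set T = 18.7:
e^(−t/τ) = (18.7 − 15.628)/(22.4 − 15.628) = 0.45362
t = −263.74 · ln(0.45362) = 208.48 s.

208 s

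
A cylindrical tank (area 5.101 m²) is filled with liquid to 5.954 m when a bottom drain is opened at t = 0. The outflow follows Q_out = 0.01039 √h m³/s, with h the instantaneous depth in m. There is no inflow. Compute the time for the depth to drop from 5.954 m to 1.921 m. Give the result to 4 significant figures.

1035 s

Accumulation of liquid (constant cross-section A): A dh/dt = −0.01039 √h.
This is separable: 2 d(√h)/dt = −0.01039/A, so √h = √h₀ − (0.01039/(2A)) t.
t = 2A(√h₀ − √h)/0.01039 = 2·5.101·(√5.954 − √1.921)/0.01039
  = 10.2020 × (2.44008 − 1.38600) / 0.01039 = 1035.01 s.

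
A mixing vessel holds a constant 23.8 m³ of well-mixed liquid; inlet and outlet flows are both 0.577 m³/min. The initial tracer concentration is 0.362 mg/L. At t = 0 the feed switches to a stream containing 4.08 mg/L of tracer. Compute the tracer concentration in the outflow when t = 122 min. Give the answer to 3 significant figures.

Unsteady species balance (constant V, well mixed): V dC/dt = Q(C_in − C).
Time constant τ = V/Q = 23.8/0.577 = 41.248 min.
This is linear first-order; C(t) = C_in + (C₀ − C_in) e^(−t/τ).
C(122) = 4.08 + (0.362 − 4.08)·e^(−122/41.248) = 4.08 + (-3.7180)·0.051937 = 3.8869 mg/L.

3.89 mg/L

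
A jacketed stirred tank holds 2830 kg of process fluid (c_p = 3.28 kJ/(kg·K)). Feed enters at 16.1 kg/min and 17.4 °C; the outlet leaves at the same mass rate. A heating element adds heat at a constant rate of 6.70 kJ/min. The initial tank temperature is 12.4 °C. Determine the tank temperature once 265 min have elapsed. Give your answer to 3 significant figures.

16.4 °C

M c_p dT/dt = ṁ c_p (T_in − T) + Q̇.
Rearrange: dT/dt = (T_ss − T)/τ with τ = M/ṁ = 175.78 min and T_ss = T_in + Q̇/(ṁ c_p) = 17.527 °C.
T approaches T_ss exponentially: T(t) = T_ss + (T₀ − T_ss) e^(−t/τ).
T(265) = 17.527 + (-5.1269)·e^(−265/175.78) = 17.527 + (-5.1269)·0.22144 = 16.392 °C.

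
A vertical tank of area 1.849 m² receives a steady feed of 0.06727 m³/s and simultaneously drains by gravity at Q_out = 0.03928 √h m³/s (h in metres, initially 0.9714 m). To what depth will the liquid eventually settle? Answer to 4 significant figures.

Level balance: A dh/dt = 0.06727 − 0.03928 √h. Setting dh/dt = 0:
Q_in = 0.03928 √h_ss ⇒ √h_ss = 0.06727/0.03928 = 1.71258.
h_ss = 1.71258² = 2.93292 m. (Since h₀ = 0.9714 m < h_ss, the level will rise toward this value.)

2.933 m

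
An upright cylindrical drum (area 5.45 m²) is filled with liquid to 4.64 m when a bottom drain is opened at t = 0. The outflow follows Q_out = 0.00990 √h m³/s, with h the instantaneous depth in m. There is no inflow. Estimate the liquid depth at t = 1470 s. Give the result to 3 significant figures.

0.671 m

With no inflow, A dh/dt = −0.00990 √h.
Separate and integrate: 2(√h − √h₀) = −(0.00990/A) t.
√h = √4.64 − 0.00990·1470/(2·5.45) = 2.1541 − 1.3351 = 0.81893.
h = 0.81893² = 0.67064 m.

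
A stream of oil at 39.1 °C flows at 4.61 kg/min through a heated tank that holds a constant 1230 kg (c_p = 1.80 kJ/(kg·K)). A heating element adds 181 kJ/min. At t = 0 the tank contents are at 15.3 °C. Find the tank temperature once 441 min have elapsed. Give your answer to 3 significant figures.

52.2 °C

M c_p dT/dt = ṁ c_p (T_in − T) + Q̇.
τ = M/ṁ = 266.81 min; T_ss = T_in + Q̇/(ṁ c_p) = 39.1 + 181/(4.61·1.80) = 60.912 °C.
Solution: T(t) = T_ss + (T₀ − T_ss) e^(−t/τ).
T(441) = 60.912 + (-45.612)·e^(−441/266.81) = 60.912 + (-45.612)·0.19150 = 52.178 °C.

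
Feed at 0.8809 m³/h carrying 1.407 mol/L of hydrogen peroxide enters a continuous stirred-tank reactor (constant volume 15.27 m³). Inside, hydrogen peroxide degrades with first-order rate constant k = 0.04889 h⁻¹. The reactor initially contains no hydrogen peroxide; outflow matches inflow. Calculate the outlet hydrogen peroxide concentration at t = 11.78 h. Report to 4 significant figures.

Accumulation = in − out − consumed: V dC/dt = Q C_in − Q C − k V C.
This is linear with rate a = Q/V + k = 0.106578 h⁻¹.
C_ss = Q C_in/(Q + kV) = 0.761576 mol/L; C(t) = C_ss + (C₀ − C_ss) e^(−a t).
C(11.78) = 0.761576 + (-0.761576)·e^(−0.106578·11.78) = 0.761576 + (-0.761576)·0.284936 = 0.544576 mol/L.

0.5446 mol/L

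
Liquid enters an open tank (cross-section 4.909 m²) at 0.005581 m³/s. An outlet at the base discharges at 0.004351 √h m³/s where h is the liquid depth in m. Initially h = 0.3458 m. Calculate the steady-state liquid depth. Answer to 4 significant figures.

1.645 m

Level balance: A dh/dt = 0.005581 − 0.004351 √h. Setting dh/dt = 0:
Q_in = 0.004351 √h_ss ⇒ √h_ss = 0.005581/0.004351 = 1.28269.
h_ss = 1.28269² = 1.64530 m. (Since h₀ = 0.3458 m < h_ss, the level will rise toward this value.)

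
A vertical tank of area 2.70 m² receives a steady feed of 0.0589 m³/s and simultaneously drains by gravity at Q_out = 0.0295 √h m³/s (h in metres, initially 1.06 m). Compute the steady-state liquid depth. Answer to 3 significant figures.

Level balance: A dh/dt = 0.0589 − 0.0295 √h. Setting dh/dt = 0:
Q_in = 0.0295 √h_ss ⇒ √h_ss = 0.0589/0.0295 = 1.9966.
h_ss = 1.9966² = 3.9865 m. (Since h₀ = 1.06 m < h_ss, the level will rise toward this value.)

3.99 m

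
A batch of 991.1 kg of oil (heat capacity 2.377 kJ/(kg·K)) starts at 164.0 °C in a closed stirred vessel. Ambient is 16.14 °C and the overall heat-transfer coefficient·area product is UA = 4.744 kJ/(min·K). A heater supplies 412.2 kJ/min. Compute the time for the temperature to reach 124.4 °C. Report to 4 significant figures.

M c_p dT/dt = −UA(T − T_amb) + Q̇.
τ = M c_p/UA = 496.595 min; T_ss = T_amb + Q̇/UA = 16.14 + 412.2/4.744 = 103.029 °C.
T(t) = T_ss + (T₀ − T_ss)e^(−t/τ); set T = 124.4:
t = −τ ln[(T − T_ss)/(T₀ − T_ss)] = −496.595 · ln(0.350514) = 520.607 min.

520.6 min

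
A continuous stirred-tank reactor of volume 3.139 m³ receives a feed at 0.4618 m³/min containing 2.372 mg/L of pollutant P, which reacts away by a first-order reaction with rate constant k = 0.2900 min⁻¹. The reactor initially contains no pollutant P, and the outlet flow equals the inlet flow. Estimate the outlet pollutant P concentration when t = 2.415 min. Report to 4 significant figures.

0.5205 mg/L

Accumulation = in − out − consumed: V dC/dt = Q C_in − Q C − k V C.
This is linear with rate a = Q/V + k = 0.437117 min⁻¹.
C_ss = Q C_in/(Q + kV) = 0.798325 mg/L; C(t) = C_ss + (C₀ − C_ss) e^(−a t).
C(2.415) = 0.798325 + (-0.798325)·e^(−0.437117·2.415) = 0.798325 + (-0.798325)·0.347971 = 0.520531 mg/L.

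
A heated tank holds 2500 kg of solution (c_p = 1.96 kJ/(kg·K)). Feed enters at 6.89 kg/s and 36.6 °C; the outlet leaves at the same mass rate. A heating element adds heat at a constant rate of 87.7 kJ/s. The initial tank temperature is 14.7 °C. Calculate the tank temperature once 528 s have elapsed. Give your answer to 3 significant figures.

36.5 °C

First-law balance (no shaft work): M c_p dT/dt = ṁ c_p (T_in − T) + 87.7.
Rearrange: dT/dt = (T_ss − T)/τ with τ = M/ṁ = 362.84 s and T_ss = T_in + Q̇/(ṁ c_p) = 43.094 °C.
Integrating: T(t) = T_ss + (T₀ − T_ss) e^(−t/τ).
T(528) = 43.094 + (-28.394)·e^(−528/362.84) = 43.094 + (-28.394)·0.23336 = 36.468 °C.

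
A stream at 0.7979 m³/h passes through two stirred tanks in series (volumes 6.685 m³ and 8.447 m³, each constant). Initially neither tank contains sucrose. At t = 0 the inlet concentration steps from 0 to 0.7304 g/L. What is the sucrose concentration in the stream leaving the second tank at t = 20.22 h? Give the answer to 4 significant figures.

0.4599 g/L

Each tank obeys Vᵢ dCᵢ/dt = Q(Cᵢ₋₁ − Cᵢ), so τᵢ = Vᵢ/Q.
τ₁ = 6.685/0.7979 = 8.37824 h; τ₂ = 8.447/0.7979 = 10.5865 h.
Solving the cascade with C₁(0)=C₂(0)=0 gives C₂(t) = C_in[1 − (τ₁ e^(−t/τ₁) − τ₂ e^(−t/τ₂))/(τ₁ − τ₂)].
At t = 20.22: e^(−t/τ₁) = 0.0895110, e^(−t/τ₂) = 0.148084.
C₂ = 0.7304·[1 − (8.37824·0.0895110 − 10.5865·0.148084)/(-2.20830)] = 0.7304·0.629689 = 0.459925 g/L.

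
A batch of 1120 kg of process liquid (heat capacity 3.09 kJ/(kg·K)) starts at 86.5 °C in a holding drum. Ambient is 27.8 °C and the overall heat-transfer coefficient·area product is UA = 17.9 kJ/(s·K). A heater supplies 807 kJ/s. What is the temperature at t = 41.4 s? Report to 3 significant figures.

83.9 °C

Lumped-capacitance energy balance: M c_p dT/dt = UA(T_amb − T) + Q̇.
dT/dt = (T_ss − T)/τ with T_ss = T_amb + Q̇/UA = 27.8 + 807/17.9 = 72.884 °C, τ = M c_p/UA = 1120·3.09/17.9 = 193.34 s.
Integrating: T(t) = T_ss + (T₀ − T_ss) e^(−t/τ).
T(41.4) = 72.884 + (13.616)·0.80724 = 83.875 °C.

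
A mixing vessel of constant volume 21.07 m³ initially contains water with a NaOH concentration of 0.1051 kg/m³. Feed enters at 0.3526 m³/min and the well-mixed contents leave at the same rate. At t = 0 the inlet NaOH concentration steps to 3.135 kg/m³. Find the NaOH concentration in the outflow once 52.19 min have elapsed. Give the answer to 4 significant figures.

1.870 kg/m³

Accumulation = in − out for the solute gives V dC/dt = Q(C_in − C).
Rewrite as dC/dt + C/τ = C_in/τ, τ = V/Q = 59.7561 min.
Solution: C(t) = C_in + (C₀ − C_in) e^(−t/τ).
C(52.19) = 3.135 + (0.1051 − 3.135)·e^(−52.19/59.7561) = 3.135 + (-3.02990)·0.417536 = 1.86991 kg/m³.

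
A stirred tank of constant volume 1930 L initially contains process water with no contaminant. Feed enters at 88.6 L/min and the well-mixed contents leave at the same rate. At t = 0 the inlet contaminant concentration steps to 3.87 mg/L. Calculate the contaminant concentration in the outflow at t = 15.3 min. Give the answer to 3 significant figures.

Unsteady species balance (constant V, well mixed): V dC/dt = Q(C_in − C).
Rewrite as dC/dt + C/τ = C_in/τ, τ = V/Q = 21.783 min.
C approaches C_in exponentially: C(t) = C_in + (C₀ − C_in) e^(−t/τ).
C(15.3) = 3.87 + (0 − 3.87)·e^(−15.3/21.783) = 3.87 + (-3.8700)·0.49541 = 1.9528 mg/L.

1.95 mg/L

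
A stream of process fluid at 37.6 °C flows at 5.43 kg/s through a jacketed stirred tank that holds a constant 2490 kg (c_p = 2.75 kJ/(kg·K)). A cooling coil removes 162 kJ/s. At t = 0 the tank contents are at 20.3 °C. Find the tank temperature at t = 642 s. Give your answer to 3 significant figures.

25.2 °C

M c_p dT/dt = ṁ c_p (T_in − T) − Q̇.
Rearrange: dT/dt = (T_ss − T)/τ with τ = M/ṁ = 458.56 s and T_ss = T_in − Q̇/(ṁ c_p) = 26.751 °C.
T approaches T_ss exponentially: T(t) = T_ss + (T₀ − T_ss) e^(−t/τ).
T(642) = 26.751 + (-6.4512)·e^(−642/458.56) = 26.751 + (-6.4512)·0.24659 = 25.160 °C.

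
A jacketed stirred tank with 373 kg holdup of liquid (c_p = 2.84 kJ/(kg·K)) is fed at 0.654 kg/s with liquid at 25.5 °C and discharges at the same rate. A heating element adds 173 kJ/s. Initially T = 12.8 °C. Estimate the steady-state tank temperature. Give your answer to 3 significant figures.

Heat balance on the well-mixed liquid: M c_p dT/dt = ṁ c_p (T_in − T) + 173.
At steady state dT/dt = 0 ⇒ T_ss = T_in + Q̇/(ṁ c_p) = 25.5 + 173/(0.654·2.84) = 118.64 °C.

119 °C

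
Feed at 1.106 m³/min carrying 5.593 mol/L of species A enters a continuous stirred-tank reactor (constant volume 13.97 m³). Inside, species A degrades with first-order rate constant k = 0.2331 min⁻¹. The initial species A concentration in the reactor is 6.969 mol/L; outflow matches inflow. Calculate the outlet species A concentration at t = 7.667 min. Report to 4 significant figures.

Accumulation = in − out − consumed: V dC/dt = Q C_in − Q C − k V C.
dC/dt = (Q/V) C_in − (Q/V + k) C; effective rate a = Q/V + k = 0.0791696 + 0.2331 = 0.312270 min⁻¹.
C_ss = Q C_in/(Q + kV) = 1.41799 mol/L; C(t) = C_ss + (C₀ − C_ss) e^(−a t).
C(7.667) = 1.41799 + (5.55101)·e^(−0.312270·7.667) = 1.41799 + (5.55101)·0.0912483 = 1.92451 mol/L.

1.925 mol/L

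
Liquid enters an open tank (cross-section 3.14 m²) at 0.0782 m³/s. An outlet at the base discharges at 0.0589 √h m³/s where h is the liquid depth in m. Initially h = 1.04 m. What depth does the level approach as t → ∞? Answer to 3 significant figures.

Level balance: A dh/dt = 0.0782 − 0.0589 √h. Setting dh/dt = 0:
Q_in = 0.0589 √h_ss ⇒ √h_ss = 0.0782/0.0589 = 1.3277.
h_ss = 1.3277² = 1.7627 m. (Since h₀ = 1.04 m < h_ss, the level will rise toward this value.)

1.76 m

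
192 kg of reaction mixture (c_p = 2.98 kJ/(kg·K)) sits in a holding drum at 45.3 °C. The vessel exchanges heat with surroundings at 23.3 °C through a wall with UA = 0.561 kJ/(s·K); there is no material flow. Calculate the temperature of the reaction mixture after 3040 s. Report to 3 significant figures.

Energy balance: M c_p dT/dt = −UA(T − T_amb).
dT/dt = (T_ss − T)/τ with T_ss = T_amb = 23.300 °C, τ = M c_p/UA = 192·2.98/0.561 = 1019.9 s.
Solution: T(t) = T_ss + (T₀ − T_ss) e^(−t/τ).
T(3040) = 23.300 + (22.000)·0.050757 = 24.417 °C.

24.4 °C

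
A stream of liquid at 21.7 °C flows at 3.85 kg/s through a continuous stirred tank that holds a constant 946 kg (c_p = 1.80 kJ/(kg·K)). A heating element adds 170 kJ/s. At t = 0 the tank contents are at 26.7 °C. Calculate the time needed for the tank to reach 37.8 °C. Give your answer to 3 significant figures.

M c_p dT/dt = ṁ c_p (T_in − T) + Q̇.
τ = M/ṁ = 245.71 s; T_ss = T_in + Q̇/(ṁ c_p) = 46.231 °C.
T(t) = T_ss + (T₀ − T_ss) e^(−t/τ). Set T = 37.8:
e^(−t/τ) = (37.8 − 46.231)/(26.7 − 46.231) = 0.43167
t = −245.71 · ln(0.43167) = 206.42 s.

206 s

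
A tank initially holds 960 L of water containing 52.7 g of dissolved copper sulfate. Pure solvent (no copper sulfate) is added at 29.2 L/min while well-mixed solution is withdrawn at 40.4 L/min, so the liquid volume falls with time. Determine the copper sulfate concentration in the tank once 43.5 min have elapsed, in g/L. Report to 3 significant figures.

Total volume: dV/dt = Q_in − Q_out = -11.200 L/min, so V(t) = 960 − 11.200 t and V(43.5) = 472.80 L.
No copper sulfate enters, so dm/dt = −Q_out · (m/V).
dm/m = −Q_out dt/(V₀ − 11.200 t); integrating gives ln(m/m₀) = −(Q_out/(Q_in−Q_out)) ln(V/V₀).
m = m₀ (V₀/V)^(Q_out/(Q_in−Q_out)) = 52.7 × (960/472.80)^(-3.6071) = 4.0952 g.
C = m/V = 4.0952/472.80 = 0.0086616 g/L.

0.00866 g/L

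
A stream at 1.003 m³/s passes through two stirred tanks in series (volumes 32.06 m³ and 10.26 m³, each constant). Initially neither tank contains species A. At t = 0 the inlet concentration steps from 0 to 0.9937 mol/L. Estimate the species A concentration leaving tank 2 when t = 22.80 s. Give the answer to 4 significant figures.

0.3279 mol/L

Time constants: τᵢ = Vᵢ/Q for each well-mixed tank.
τ₁ = 32.06/1.003 = 31.9641 s; τ₂ = 10.26/1.003 = 10.2293 s.
Solving the cascade with C₁(0)=C₂(0)=0 gives C₂(t) = C_in[1 − (τ₁ e^(−t/τ₁) − τ₂ e^(−t/τ₂))/(τ₁ − τ₂)].
At t = 22.80: e^(−t/τ₁) = 0.490024, e^(−t/τ₂) = 0.107648.
C₂ = 0.9937·[1 − (31.9641·0.490024 − 10.2293·0.107648)/(21.7348)] = 0.9937·0.330013 = 0.327934 mol/L.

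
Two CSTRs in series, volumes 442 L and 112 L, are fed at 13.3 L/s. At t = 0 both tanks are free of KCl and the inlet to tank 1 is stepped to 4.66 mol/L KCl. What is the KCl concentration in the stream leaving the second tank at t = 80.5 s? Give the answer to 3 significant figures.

Time constants: τᵢ = Vᵢ/Q for each well-mixed tank.
τ₁ = 442/13.3 = 33.233 s; τ₂ = 112/13.3 = 8.4211 s.
Solving the cascade with C₁(0)=C₂(0)=0 gives C₂(t) = C_in[1 − (τ₁ e^(−t/τ₁) − τ₂ e^(−t/τ₂))/(τ₁ − τ₂)].
At t = 80.5: e^(−t/τ₁) = 0.088719, e^(−t/τ₂) = 7.0537e-05.
C₂ = 4.66·[1 − (33.233·0.088719 − 8.4211·7.0537e-05)/(24.812)] = 4.66·0.88119 = 4.1064 mol/L.

4.11 mol/L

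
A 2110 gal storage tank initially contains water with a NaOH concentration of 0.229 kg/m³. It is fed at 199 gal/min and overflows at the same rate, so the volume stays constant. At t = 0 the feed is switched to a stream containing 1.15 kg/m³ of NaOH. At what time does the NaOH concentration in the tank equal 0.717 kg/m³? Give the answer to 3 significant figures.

8.00 min

Transient balance on the dissolved component: V dC/dt = Q(C_in − C), so τ = V/Q = 10.603 min.
C(t) = C_in + (C₀ − C_in) e^(−t/τ). Set C = 0.717 and solve for t:
e^(−t/τ) = (C − C_in)/(C₀ − C_in) = (0.717 − 1.15)/(0.229 − 1.15) = 0.47014
t = −τ ln(…) = 10.603 × 0.75472 = 8.0023 min.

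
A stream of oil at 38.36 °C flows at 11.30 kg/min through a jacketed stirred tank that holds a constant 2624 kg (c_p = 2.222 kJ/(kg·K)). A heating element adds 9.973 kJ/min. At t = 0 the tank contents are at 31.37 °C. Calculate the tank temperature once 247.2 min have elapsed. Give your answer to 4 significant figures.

Unsteady energy balance on the tank contents: M c_p dT/dt = ṁ c_p (T_in − T) + 9.973.
τ = M/ṁ = 232.212 min; T_ss = T_in + Q̇/(ṁ c_p) = 38.36 + 9.973/(11.30·2.222) = 38.7572 °C.
This is linear first-order; T(t) = T_ss + (T₀ − T_ss) e^(−t/τ).
T(247.2) = 38.7572 + (-7.38719)·e^(−247.2/232.212) = 38.7572 + (-7.38719)·0.344886 = 36.2095 °C.

36.21 °C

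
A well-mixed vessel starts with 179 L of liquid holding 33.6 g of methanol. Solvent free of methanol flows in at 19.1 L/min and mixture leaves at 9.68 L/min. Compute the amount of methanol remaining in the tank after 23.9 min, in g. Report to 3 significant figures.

14.6 g

Total volume: dV/dt = Q_in − Q_out = 9.4200 L/min, so V(t) = 179 + 9.4200 t and V(23.9) = 404.14 L.
Solute balance: dm/dt = 0 − Q_out C = −Q_out m/V(t).
Separate: dm/m = −Q_out dt/V(t) ⇒ ln(m/m₀) = −(Q_out/(Q_in−Q_out)) ln(V/V₀).
m = m₀ (V₀/V)^(Q_out/(Q_in−Q_out)) = 33.6 × (179/404.14)^(1.0276) = 14.551 g.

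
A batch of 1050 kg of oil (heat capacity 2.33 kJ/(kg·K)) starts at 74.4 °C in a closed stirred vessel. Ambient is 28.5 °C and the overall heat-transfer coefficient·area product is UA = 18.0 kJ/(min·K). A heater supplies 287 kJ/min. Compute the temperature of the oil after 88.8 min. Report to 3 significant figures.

60.0 °C

Lumped-capacitance energy balance: M c_p dT/dt = UA(T_amb − T) + Q̇.
dT/dt = (T_ss − T)/τ with T_ss = T_amb + Q̇/UA = 28.5 + 287/18.0 = 44.444 °C, τ = M c_p/UA = 1050·2.33/18.0 = 135.92 min.
This is linear first-order; T(t) = T_ss + (T₀ − T_ss) e^(−t/τ).
T(88.8) = 44.444 + (29.956)·0.52030 = 60.030 °C.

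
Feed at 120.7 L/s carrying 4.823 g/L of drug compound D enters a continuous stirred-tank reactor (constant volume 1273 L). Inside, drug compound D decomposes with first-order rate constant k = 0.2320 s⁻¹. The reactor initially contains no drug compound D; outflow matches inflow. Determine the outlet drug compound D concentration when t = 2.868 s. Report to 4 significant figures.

0.8512 g/L

Accumulation = in − out − consumed: V dC/dt = Q C_in − Q C − k V C.
dC/dt = (Q/V) C_in − (Q/V + k) C; effective rate a = Q/V + k = 0.0948154 + 0.2320 = 0.326815 s⁻¹.
C_ss = Q C_in/(Q + kV) = 1.39924 g/L; C(t) = C_ss + (C₀ − C_ss) e^(−a t).
C(2.868) = 1.39924 + (-1.39924)·e^(−0.326815·2.868) = 1.39924 + (-1.39924)·0.391681 = 0.851186 g/L.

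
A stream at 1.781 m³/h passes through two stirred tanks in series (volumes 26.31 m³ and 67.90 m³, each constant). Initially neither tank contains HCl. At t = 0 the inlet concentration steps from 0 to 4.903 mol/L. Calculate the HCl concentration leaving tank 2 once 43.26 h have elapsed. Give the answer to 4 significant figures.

2.495 mol/L

Time constants: τᵢ = Vᵢ/Q for each well-mixed tank.
τ₁ = 26.31/1.781 = 14.7726 h; τ₂ = 67.90/1.781 = 38.1246 h.
Solving the cascade with C₁(0)=C₂(0)=0 gives C₂(t) = C_in[1 − (τ₁ e^(−t/τ₁) − τ₂ e^(−t/τ₂))/(τ₁ − τ₂)].
At t = 43.26: e^(−t/τ₁) = 0.0534828, e^(−t/τ₂) = 0.321519.
C₂ = 4.903·[1 − (14.7726·0.0534828 − 38.1246·0.321519)/(-23.3520)] = 4.903·0.508920 = 2.49524 mol/L.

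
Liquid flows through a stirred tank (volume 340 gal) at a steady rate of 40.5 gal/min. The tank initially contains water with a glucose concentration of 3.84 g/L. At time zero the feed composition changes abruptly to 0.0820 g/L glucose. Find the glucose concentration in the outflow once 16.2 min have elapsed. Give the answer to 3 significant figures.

0.628 g/L

Unsteady species balance (constant V, well mixed): V dC/dt = Q(C_in − C).
Time constant τ = V/Q = 340/40.5 = 8.3951 min.
This is linear first-order; C(t) = C_in + (C₀ − C_in) e^(−t/τ).
C(16.2) = 0.0820 + (3.84 − 0.0820)·e^(−16.2/8.3951) = 0.0820 + (3.7580)·0.14519 = 0.62763 g/L.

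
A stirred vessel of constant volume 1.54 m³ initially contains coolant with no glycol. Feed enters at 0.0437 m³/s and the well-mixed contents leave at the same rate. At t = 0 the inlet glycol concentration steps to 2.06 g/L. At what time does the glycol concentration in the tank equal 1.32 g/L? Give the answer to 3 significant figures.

36.1 s

Species balance on the tank: V dC/dt = Q(C_in − C), so τ = V/Q = 35.240 s.
C(t) = C_in + (C₀ − C_in) e^(−t/τ). Set C = 1.32 and solve for t:
e^(−t/τ) = (C − C_in)/(C₀ − C_in) = (1.32 − 2.06)/(0 − 2.06) = 0.35922
t = −τ ln(…) = 35.240 × 1.0238 = 36.079 s.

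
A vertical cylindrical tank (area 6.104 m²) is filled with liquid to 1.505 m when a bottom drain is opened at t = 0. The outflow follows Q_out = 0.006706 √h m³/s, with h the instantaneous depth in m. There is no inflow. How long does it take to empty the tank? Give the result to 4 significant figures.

A dh/dt = −Q_out = −0.006706 √h.
This is separable: 2 d(√h)/dt = −0.006706/A, so √h = √h₀ − (0.006706/(2A)) t.
Set h = 0: 2√h₀ = (0.006706/A) t_empty ⇒ t_empty = 2A√h₀/0.006706.
t_empty = 2·6.104·√1.505/0.006706 = 12.2080·1.22678/0.006706 = 2233.31 s.

2233 s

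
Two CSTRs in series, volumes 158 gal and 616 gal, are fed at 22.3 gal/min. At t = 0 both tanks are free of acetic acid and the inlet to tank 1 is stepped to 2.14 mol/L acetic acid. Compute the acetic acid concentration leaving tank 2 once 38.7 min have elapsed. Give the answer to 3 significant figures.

Species balance on tank i: dCᵢ/dt = (Cᵢ₋₁ − Cᵢ)/τᵢ with τᵢ = Vᵢ/Q.
τ₁ = 158/22.3 = 7.0852 min; τ₂ = 616/22.3 = 27.623 min.
Tank 1: C₁ = C_in(1 − e^(−t/τ₁)). Tank 2 (τ₁ ≠ τ₂): C₂ = C_in[1 − (τ₁ e^(−t/τ₁) − τ₂ e^(−t/τ₂))/(τ₁ − τ₂)].
At t = 38.7: e^(−t/τ₁) = 0.0042447, e^(−t/τ₂) = 0.24635.
C₂ = 2.14·[1 − (7.0852·0.0042447 − 27.623·0.24635)/(-20.538)] = 2.14·0.67013 = 1.4341 mol/L.

1.43 mol/L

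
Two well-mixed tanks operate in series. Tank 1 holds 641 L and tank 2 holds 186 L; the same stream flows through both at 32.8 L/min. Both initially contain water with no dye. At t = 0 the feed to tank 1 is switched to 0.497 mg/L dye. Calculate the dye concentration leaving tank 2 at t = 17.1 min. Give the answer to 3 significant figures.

0.215 mg/L

Species balance on tank i: dCᵢ/dt = (Cᵢ₋₁ − Cᵢ)/τᵢ with τᵢ = Vᵢ/Q.
τ₁ = 641/32.8 = 19.543 min; τ₂ = 186/32.8 = 5.6707 min.
Solving the cascade with C₁(0)=C₂(0)=0 gives C₂(t) = C_in[1 − (τ₁ e^(−t/τ₁) − τ₂ e^(−t/τ₂))/(τ₁ − τ₂)].
At t = 17.1: e^(−t/τ₁) = 0.41686, e^(−t/τ₂) = 0.049022.
C₂ = 0.497·[1 − (19.543·0.41686 − 5.6707·0.049022)/(13.872)] = 0.497·0.43277 = 0.21509 mg/L.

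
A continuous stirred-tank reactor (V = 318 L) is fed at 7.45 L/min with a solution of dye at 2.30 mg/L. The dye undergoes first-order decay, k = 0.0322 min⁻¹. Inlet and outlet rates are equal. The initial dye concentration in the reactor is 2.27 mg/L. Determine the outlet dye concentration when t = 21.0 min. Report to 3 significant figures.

Species balance: V dC/dt = Q C_in − Q C − k V C.
This is linear with rate a = Q/V + k = 0.055628 min⁻¹.
C_ss = Q C_in/(Q + kV) = 0.96865 mg/L; C(t) = C_ss + (C₀ − C_ss) e^(−a t).
C(21.0) = 0.96865 + (1.3014)·e^(−0.055628·21.0) = 0.96865 + (1.3014)·0.31093 = 1.3733 mg/L.

1.37 mg/L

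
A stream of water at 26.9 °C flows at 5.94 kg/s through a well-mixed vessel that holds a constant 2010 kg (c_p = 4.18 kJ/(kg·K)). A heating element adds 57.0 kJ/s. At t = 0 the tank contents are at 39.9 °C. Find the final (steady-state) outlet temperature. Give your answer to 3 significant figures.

29.2 °C

M c_p dT/dt = ṁ c_p (T_in − T) + Q̇.
At steady state dT/dt = 0 ⇒ T_ss = T_in + Q̇/(ṁ c_p) = 26.9 + 57.0/(5.94·4.18) = 29.196 °C.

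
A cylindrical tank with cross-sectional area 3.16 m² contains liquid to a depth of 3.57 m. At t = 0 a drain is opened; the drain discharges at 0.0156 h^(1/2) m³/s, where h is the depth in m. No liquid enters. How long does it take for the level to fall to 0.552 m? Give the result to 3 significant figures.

With no inflow, A dh/dt = −0.0156 √h.
∫ h^(−1/2) dh = −(0.0156/A) ∫ dt, giving 2√h = 2√h₀ − (0.0156/A) t.
t = 2A(√h₀ − √h)/0.0156 = 2·3.16·(√3.57 − √0.552)/0.0156
  = 6.3200 × (1.8894 − 0.74297) / 0.0156 = 464.47 s.

464 s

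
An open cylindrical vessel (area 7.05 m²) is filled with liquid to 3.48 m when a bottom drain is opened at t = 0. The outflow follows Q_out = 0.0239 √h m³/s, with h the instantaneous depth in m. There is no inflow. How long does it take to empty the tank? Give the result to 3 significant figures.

A dh/dt = −Q_out = −0.0239 √h.
Separate and integrate: 2(√h − √h₀) = −(0.0239/A) t.
Tank is empty when √h = 0: t_empty = 2A√h₀/0.0239.
t_empty = 2·7.05·√3.48/0.0239 = 14.100·1.8655/0.0239 = 1100.6 s.

1100 s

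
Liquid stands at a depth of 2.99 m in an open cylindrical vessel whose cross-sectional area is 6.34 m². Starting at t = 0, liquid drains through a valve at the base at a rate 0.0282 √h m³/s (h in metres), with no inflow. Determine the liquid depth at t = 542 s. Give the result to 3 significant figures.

0.274 m

A dh/dt = −Q_out = −0.0282 √h.
This is separable: 2 d(√h)/dt = −0.0282/A, so √h = √h₀ − (0.0282/(2A)) t.
√h = √2.99 − 0.0282·542/(2·6.34) = 1.7292 − 1.2054 = 0.52377.
h = 0.52377² = 0.27433 m.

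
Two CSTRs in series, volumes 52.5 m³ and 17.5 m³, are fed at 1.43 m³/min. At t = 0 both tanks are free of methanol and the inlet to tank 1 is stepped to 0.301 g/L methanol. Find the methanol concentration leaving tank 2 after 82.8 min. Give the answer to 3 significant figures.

Species balance on tank i: dCᵢ/dt = (Cᵢ₋₁ − Cᵢ)/τᵢ with τᵢ = Vᵢ/Q.
τ₁ = 52.5/1.43 = 36.713 min; τ₂ = 17.5/1.43 = 12.238 min.
Tank 1: C₁ = C_in(1 − e^(−t/τ₁)). Tank 2 (τ₁ ≠ τ₂): C₂ = C_in[1 − (τ₁ e^(−t/τ₁) − τ₂ e^(−t/τ₂))/(τ₁ − τ₂)].
At t = 82.8: e^(−t/τ₁) = 0.10484, e^(−t/τ₂) = 0.0011524.
C₂ = 0.301·[1 − (36.713·0.10484 − 12.238·0.0011524)/(24.476)] = 0.301·0.84332 = 0.25384 g/L.

0.254 g/L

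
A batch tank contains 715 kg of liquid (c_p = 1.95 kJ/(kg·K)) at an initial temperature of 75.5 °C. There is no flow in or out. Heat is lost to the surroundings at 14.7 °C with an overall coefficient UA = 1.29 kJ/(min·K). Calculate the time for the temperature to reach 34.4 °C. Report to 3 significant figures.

1220 min

M c_p dT/dt = −UA(T − T_amb).
τ = M c_p/UA = 1080.8 min; T_ss = T_amb = 14.700 °C.
T(t) = T_ss + (T₀ − T_ss)e^(−t/τ); set T = 34.4:
t = −τ ln[(T − T_ss)/(T₀ − T_ss)] = −1080.8 · ln(0.32401) = 1218.0 min.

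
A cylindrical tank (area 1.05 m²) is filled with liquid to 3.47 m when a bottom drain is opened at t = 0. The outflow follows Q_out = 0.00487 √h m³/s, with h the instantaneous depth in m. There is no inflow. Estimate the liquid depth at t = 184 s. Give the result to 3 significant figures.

Unsteady balance on liquid volume: A dh/dt = −0.00487 √h.
∫ h^(−1/2) dh = −(0.00487/A) ∫ dt, giving 2√h = 2√h₀ − (0.00487/A) t.
√h = √3.47 − 0.00487·184/(2·1.05) = 1.8628 − 0.42670 = 1.4361.
h = 1.4361² = 2.0624 m.

2.06 m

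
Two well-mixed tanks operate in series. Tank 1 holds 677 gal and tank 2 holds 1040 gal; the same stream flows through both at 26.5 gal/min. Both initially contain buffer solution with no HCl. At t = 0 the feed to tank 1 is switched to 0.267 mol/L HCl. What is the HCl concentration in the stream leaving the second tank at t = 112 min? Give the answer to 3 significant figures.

Each tank obeys Vᵢ dCᵢ/dt = Q(Cᵢ₋₁ − Cᵢ), so τᵢ = Vᵢ/Q.
τ₁ = 677/26.5 = 25.547 min; τ₂ = 1040/26.5 = 39.245 min.
Tank 1: C₁ = C_in(1 − e^(−t/τ₁)). Tank 2 (τ₁ ≠ τ₂): C₂ = C_in[1 − (τ₁ e^(−t/τ₁) − τ₂ e^(−t/τ₂))/(τ₁ − τ₂)].
At t = 112: e^(−t/τ₁) = 0.012475, e^(−t/τ₂) = 0.057622.
C₂ = 0.267·[1 − (25.547·0.012475 − 39.245·0.057622)/(-13.698)] = 0.267·0.85818 = 0.22913 mol/L.

0.229 mol/L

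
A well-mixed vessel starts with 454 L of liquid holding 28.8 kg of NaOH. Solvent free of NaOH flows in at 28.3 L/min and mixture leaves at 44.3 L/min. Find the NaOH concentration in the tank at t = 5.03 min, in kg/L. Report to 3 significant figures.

0.0449 kg/L

Total volume: dV/dt = Q_in − Q_out = -16.000 L/min, so V(t) = 454 − 16.000 t and V(5.03) = 373.52 L.
No NaOH enters, so dm/dt = −Q_out · (m/V).
dm/m = −Q_out dt/(V₀ − 16.000 t); integrating gives ln(m/m₀) = −(Q_out/(Q_in−Q_out)) ln(V/V₀).
m = m₀ (V₀/V)^(Q_out/(Q_in−Q_out)) = 28.8 × (454/373.52)^(-2.7688) = 16.779 kg.
C = m/V = 16.779/373.52 = 0.044921 kg/L.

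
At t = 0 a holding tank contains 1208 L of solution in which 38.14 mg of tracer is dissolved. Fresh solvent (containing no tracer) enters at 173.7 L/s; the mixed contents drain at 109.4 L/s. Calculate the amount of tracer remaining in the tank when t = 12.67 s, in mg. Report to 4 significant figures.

15.87 mg

Let m(t) be the amount of tracer. Volume: V(t) = V₀ + (Q_in − Q_out) t = 1208 + 64.3000 t; V(12.67) = 2022.68 L.
Solute balance: dm/dt = 0 − Q_out C = −Q_out m/V(t).
dm/m = −Q_out dt/(V₀ + 64.3000 t); integrating gives ln(m/m₀) = −(Q_out/(Q_in−Q_out)) ln(V/V₀).
m = m₀ (V₀/V)^(Q_out/(Q_in−Q_out)) = 38.14 × (1208/2022.68)^(1.70140) = 15.8674 mg.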